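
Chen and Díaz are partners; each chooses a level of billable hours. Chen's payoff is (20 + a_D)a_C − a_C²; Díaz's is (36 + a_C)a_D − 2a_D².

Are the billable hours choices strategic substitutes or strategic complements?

strategic complements

Expanding Chen's payoff: 20a_C + a_Da_C − a_C².
∂π/∂a_C = 20 + a_D − 2a_C = 0, so a_C = 10 + 0.5a_D.
The best-response slope da_C/da_D = 0.5 > 0: the reaction function is upward-sloping, so the choices are strategic complements.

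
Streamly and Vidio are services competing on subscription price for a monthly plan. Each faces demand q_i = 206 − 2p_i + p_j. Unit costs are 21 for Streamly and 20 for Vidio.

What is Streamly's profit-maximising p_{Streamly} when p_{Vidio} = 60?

Streamly's profit: π = (p_{Streamly} − 21)(206 − 2p_{Streamly} + p_{Vidio}).
∂π/∂p_{Streamly} = 248 − 4p_{Streamly} + p_{Vidio} = 0 ⇒ p_{Streamly} = 62 + 0.25p_{Vidio}.
At p_{Vidio} = 60: p_{Streamly} = 62 + 0.25·60 = 77.

77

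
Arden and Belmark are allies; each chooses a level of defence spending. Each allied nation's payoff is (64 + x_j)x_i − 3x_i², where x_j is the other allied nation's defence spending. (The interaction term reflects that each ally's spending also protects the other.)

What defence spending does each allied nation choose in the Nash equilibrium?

Arden's payoff is (64 + x_B)x_A − 3x_A².
∂π/∂x_A = 64 + x_B − 6x_A = 0, so x_A = 32/3 + (1/6)x_B.
By symmetry x_B = x_A; substituting into the reaction function, (5/6)x_A = 32/3 and x_A = 12.8.

12.8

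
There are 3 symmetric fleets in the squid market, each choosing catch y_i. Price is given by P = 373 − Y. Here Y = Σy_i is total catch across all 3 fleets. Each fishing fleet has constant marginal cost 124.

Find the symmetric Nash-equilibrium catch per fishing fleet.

62.25

A representative fishing fleet's profit is π_i = y_i(373 − Y) − 124y_i, with Y = y_i + Σ_{j≠i} y_j.
First-order condition: 249 − 2y_i − Σ_{j≠i} y_j = 0.
In a symmetric equilibrium every fishing fleet chooses the same y, so Σ_{j≠i} y_j = 2y. The condition becomes 249 − 4y = 0, giving y = 249/4 = 62.25.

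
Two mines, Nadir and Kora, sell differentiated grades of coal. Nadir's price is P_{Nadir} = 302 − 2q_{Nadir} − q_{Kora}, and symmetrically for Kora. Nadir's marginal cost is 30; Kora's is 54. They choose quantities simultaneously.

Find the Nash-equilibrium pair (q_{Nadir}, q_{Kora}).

56, 48

Mine Nadir's profit: π = q_{Nadir}(302 − 2q_{Nadir} − q_{Kora}) − 30q_{Nadir}.
∂π/∂q_{Nadir} = 272 − 4q_{Nadir} − q_{Kora} = 0 ⇒ q_{Nadir} = 68 − 0.25q_{Kora}.
Similarly q_{Kora} = 62 − 0.25q_{Nadir}.
Substituting the second reaction function into the first: q_{Nadir} = 68 − 0.25(62 − 0.25q_{Nadir}), which gives 0.9375q_{Nadir} = 52.5 ⇒ q_{Nadir} = 56.
Then q_{Kora} = 62 − 0.25·56 = 48.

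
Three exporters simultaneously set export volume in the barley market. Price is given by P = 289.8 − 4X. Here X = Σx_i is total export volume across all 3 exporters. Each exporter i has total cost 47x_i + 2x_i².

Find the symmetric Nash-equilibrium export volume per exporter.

A representative exporter's profit is π_i = x_i(289.8 − 4X) − 47x_i − 2x_i², with X = x_i + Σ_{j≠i} x_j.
First-order condition: 242.8 − 12x_i − 4Σ_{j≠i} x_j = 0.
In a symmetric equilibrium every exporter chooses the same x, so Σ_{j≠i} x_j = 2x. The condition becomes 242.8 − 20x = 0, giving x = 242.8/20 = 12.14.

12.14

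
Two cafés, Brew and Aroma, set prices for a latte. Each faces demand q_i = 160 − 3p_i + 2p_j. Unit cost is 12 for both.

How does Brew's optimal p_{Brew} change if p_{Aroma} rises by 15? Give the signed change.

5

Brew's profit: π = (p_{Brew} − 12)(160 − 3p_{Brew} + 2p_{Aroma}).
∂π/∂p_{Brew} = 196 − 6p_{Brew} + 2p_{Aroma} = 0 ⇒ p_{Brew} = 98/3 + (1/3)p_{Aroma}.
The reaction-function slope is 1/3, so a 15-unit rise in p_{Aroma} moves p_{Brew} by 1/3 × 15 = 5. Brew's best response rises — the actions are strategic complements.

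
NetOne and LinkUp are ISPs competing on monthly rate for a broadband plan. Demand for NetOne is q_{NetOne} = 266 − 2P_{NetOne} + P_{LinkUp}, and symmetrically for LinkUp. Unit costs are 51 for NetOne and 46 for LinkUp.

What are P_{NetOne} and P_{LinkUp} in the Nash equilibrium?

122, 120

NetOne's profit: π = (P_{NetOne} − 51)(266 − 2P_{NetOne} + P_{LinkUp}).
∂π/∂P_{NetOne} = 368 − 4P_{NetOne} + P_{LinkUp} = 0 ⇒ P_{NetOne} = 92 + 0.25P_{LinkUp}.
Similarly P_{LinkUp} = 89.5 + 0.25P_{NetOne}.
Solving the two reaction functions simultaneously: (1 − (0.25)(0.25))P_{NetOne} = 92 + 0.25·89.5, so 0.9375P_{NetOne} = 114.375 and P_{NetOne} = 122.
Then P_{LinkUp} = 89.5 + 0.25·122 = 120.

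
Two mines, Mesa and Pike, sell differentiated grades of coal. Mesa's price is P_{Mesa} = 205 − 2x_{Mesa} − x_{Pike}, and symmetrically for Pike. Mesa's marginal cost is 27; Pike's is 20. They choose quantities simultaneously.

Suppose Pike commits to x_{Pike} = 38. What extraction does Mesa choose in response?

35

Mine Mesa's profit: π = x_{Mesa}(205 − 2x_{Mesa} − x_{Pike}) − 27x_{Mesa}.
∂π/∂x_{Mesa} = 178 − 4x_{Mesa} − x_{Pike} = 0 ⇒ x_{Mesa} = 44.5 − 0.25x_{Pike}.
At x_{Pike} = 38: x_{Mesa} = 44.5 − 0.25·38 = 35.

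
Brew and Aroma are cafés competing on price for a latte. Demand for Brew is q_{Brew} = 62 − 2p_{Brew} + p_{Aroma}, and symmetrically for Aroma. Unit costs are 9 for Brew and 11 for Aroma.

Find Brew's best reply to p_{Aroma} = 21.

Brew's profit: π = (p_{Brew} − 9)(62 − 2p_{Brew} + p_{Aroma}).
∂π/∂p_{Brew} = 80 − 4p_{Brew} + p_{Aroma} = 0 ⇒ p_{Brew} = 20 + 0.25p_{Aroma}.
At p_{Aroma} = 21: p_{Brew} = 20 + 0.25·21 = 25.25.

25.25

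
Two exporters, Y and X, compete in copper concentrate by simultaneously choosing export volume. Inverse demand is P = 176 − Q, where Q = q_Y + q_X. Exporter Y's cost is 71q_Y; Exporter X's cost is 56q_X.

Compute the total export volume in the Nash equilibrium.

75

Exporter Y's profit: π = q_Y(176 − (q_Y + q_X)) − 71q_Y.
∂π/∂q_Y = 105 − 2q_Y − q_X = 0, so q_Y = 52.5 − 0.5q_X.
By the same steps for X: q_X = 60 − 0.5q_Y.
Solving the two reaction functions simultaneously: (1 − (−0.5)(−0.5))q_Y = 52.5 − 0.5·60, so 0.75q_Y = 22.5 and q_Y = 30.
Then q_X = 60 − 0.5·30 = 45.
Total export volume: 30 + 45 = 75.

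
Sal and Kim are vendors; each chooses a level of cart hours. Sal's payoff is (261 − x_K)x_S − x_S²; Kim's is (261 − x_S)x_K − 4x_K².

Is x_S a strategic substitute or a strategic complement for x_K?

Expanding Sal's payoff: 261x_S − x_Kx_S − x_S².
∂π/∂x_S = 261 − x_K − 2x_S = 0, so x_S = 130.5 − 0.5x_K.
The best-response slope dx_S/dx_K = −0.5 < 0: the reaction function is downward-sloping, so the choices are strategic substitutes.

strategic substitutes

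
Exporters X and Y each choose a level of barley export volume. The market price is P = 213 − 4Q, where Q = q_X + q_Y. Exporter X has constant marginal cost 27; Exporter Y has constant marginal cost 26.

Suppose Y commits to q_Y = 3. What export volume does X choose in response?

Exporter X's profit: π = q_X(213 − 4(q_X + q_Y)) − 27q_X.
∂π/∂q_X = 186 − 8q_X − 4q_Y = 0, so q_X = 23.25 − 0.5q_Y.
At q_Y = 3: q_X = 23.25 − 0.5·3 = 21.75.

21.75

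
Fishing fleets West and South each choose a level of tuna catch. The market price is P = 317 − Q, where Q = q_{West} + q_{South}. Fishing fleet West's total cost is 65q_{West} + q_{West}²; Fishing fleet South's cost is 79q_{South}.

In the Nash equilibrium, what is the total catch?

138

Fishing fleet West's profit: π = q_{West}(317 − (q_{West} + q_{South})) − 65q_{West} − q_{West}².
∂π/∂q_{West} = 252 − 4q_{West} − q_{South} = 0, so q_{West} = 63 − 0.25q_{South}.
For South: ∂π/∂q_{South} = 238 − 2q_{South} − q_{West} = 0 ⇒ q_{South} = 119 − 0.5q_{West}.
Substituting the second reaction function into the first: q_{West} = 63 − 0.25(119 − 0.5q_{West}), which gives 0.875q_{West} = 33.25 ⇒ q_{West} = 38.
Then q_{South} = 119 − 0.5·38 = 100.
Total catch: 38 + 100 = 138.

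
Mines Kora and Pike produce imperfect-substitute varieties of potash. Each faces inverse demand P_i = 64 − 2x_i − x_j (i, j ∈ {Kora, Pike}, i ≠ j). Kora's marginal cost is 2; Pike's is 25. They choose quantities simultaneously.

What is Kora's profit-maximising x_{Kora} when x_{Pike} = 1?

15.25

Mine Kora's profit: π = x_{Kora}(64 − 2x_{Kora} − x_{Pike}) − 2x_{Kora}.
∂π/∂x_{Kora} = 62 − 4x_{Kora} − x_{Pike} = 0 ⇒ x_{Kora} = 15.5 − 0.25x_{Pike}.
At x_{Pike} = 1: x_{Kora} = 15.5 − 0.25·1 = 15.25.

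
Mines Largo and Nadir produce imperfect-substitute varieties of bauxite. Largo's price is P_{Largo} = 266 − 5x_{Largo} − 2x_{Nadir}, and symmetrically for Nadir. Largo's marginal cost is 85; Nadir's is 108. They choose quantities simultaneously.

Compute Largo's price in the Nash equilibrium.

162.8125

Mine Largo's profit: π = x_{Largo}(266 − 5x_{Largo} − 2x_{Nadir}) − 85x_{Largo}.
∂π/∂x_{Largo} = 181 − 10x_{Largo} − 2x_{Nadir} = 0 ⇒ x_{Largo} = 18.1 − 0.2x_{Nadir}.
Similarly x_{Nadir} = 15.8 − 0.2x_{Largo}.
Plugging x_{Nadir} into Largo's best response: x_{Largo} = 18.1 − 0.2(15.8 − 0.2x_{Largo}) ⇒ 0.96x_{Largo} = 14.94, so x_{Largo} = 15.5625.
Then x_{Nadir} = 15.8 − 0.2·15.5625 = 12.6875.
P_{Largo} = 266 − 5·15.5625 − 2·12.6875 = 162.8125.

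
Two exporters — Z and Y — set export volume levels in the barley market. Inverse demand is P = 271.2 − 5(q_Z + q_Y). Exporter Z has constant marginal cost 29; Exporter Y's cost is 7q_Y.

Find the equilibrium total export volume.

33.76

Exporter Z's profit: π = q_Z(271.2 − 5(q_Z + q_Y)) − 29q_Z.
∂π/∂q_Z = 242.2 − 10q_Z − 5q_Y = 0, so q_Z = 24.22 − 0.5q_Y.
By the same steps for Y: q_Y = 26.42 − 0.5q_Z.
Substituting the second reaction function into the first: q_Z = 24.22 − 0.5(26.42 − 0.5q_Z), which gives 0.75q_Z = 11.01 ⇒ q_Z = 14.68.
Then q_Y = 26.42 − 0.5·14.68 = 19.08.
Total export volume: 14.68 + 19.08 = 33.76.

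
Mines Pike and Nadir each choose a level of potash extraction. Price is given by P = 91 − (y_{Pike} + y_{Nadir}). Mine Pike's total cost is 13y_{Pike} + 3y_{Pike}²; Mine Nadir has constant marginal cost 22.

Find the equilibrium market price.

Mine Pike's profit: π = y_{Pike}(91 − (y_{Pike} + y_{Nadir})) − 13y_{Pike} − 3y_{Pike}².
∂π/∂y_{Pike} = 78 − 8y_{Pike} − y_{Nadir} = 0, so y_{Pike} = 9.75 − 0.125y_{Nadir}.
For Nadir: ∂π/∂y_{Nadir} = 69 − 2y_{Nadir} − y_{Pike} = 0 ⇒ y_{Nadir} = 34.5 − 0.5y_{Pike}.
Substituting the second reaction function into the first: y_{Pike} = 9.75 − 0.125(34.5 − 0.5y_{Pike}), which gives 0.9375y_{Pike} = 5.4375 ⇒ y_{Pike} = 5.8.
Then y_{Nadir} = 34.5 − 0.5·5.8 = 31.6.
Equilibrium price: P = 91 − 37.4 = 53.6.

53.6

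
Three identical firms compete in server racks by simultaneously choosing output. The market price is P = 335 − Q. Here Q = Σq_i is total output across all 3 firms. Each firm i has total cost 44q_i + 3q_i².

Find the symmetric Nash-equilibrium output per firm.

A representative firm's profit is π_i = q_i(335 − Q) − 44q_i − 3q_i², with Q = q_i + Σ_{j≠i} q_j.
First-order condition: 291 − 8q_i − Σ_{j≠i} q_j = 0.
With identical firms, set every q_j = q: then 291 − 8q − 2q = 0, i.e. q = 291/10 = 29.1.

29.1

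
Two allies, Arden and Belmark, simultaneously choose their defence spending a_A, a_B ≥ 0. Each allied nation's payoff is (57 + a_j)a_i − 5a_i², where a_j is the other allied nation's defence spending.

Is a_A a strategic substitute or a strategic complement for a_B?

strategic complements

Arden's payoff is (57 + a_B)a_A − 5a_A².
∂π/∂a_A = 57 + a_B − 10a_A = 0, so a_A = 5.7 + 0.1a_B.
The best-response slope da_A/da_B = 0.1 > 0: the reaction function is upward-sloping, so the choices are strategic complements.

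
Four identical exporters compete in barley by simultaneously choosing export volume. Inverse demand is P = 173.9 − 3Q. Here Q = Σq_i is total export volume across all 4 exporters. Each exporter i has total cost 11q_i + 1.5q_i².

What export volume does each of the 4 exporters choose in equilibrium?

A representative exporter's profit is π_i = q_i(173.9 − 3Q) − 11q_i − 1.5q_i², with Q = q_i + Σ_{j≠i} q_j.
First-order condition: 162.9 − 9q_i − 3Σ_{j≠i} q_j = 0.
With identical exporters, set every q_j = q: then 162.9 − 9q − 9q = 0, i.e. q = 162.9/18 = 9.05.

9.05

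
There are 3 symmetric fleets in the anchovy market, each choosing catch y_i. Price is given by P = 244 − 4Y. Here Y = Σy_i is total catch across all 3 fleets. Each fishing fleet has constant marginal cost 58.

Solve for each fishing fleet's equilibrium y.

11.625

A representative fishing fleet's profit is π_i = y_i(244 − 4Y) − 58y_i, with Y = y_i + Σ_{j≠i} y_j.
First-order condition: 186 − 8y_i − 4Σ_{j≠i} y_j = 0.
With identical fishing fleets, set every y_j = y: then 186 − 8y − 8y = 0, i.e. y = 186/16 = 11.625.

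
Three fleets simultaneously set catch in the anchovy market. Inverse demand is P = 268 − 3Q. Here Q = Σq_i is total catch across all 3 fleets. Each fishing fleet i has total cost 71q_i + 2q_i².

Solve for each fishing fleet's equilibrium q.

12.3125

A representative fishing fleet's profit is π_i = q_i(268 − 3Q) − 71q_i − 2q_i², with Q = q_i + Σ_{j≠i} q_j.
First-order condition: 197 − 10q_i − 3Σ_{j≠i} q_j = 0.
With identical fishing fleets, set every q_j = q: then 197 − 10q − 6q = 0, i.e. q = 197/16 = 12.3125.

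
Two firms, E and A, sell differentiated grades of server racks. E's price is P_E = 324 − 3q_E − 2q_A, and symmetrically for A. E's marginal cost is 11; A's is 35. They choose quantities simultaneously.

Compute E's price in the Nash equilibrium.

132.875

Firm E's profit: π = q_E(324 − 3q_E − 2q_A) − 11q_E.
∂π/∂q_E = 313 − 6q_E − 2q_A = 0 ⇒ q_E = 313/6 − (1/3)q_A.
Similarly q_A = 289/6 − (1/3)q_E.
Plugging q_A into E's best response: q_E = 313/6 − (1/3)(289/6 − (1/3)q_E) ⇒ (8/9)q_E = 325/9, so q_E = 40.625.
Then q_A = 289/6 − (1/3)·40.625 = 34.625.
P_E = 324 − 3·40.625 − 2·34.625 = 132.875.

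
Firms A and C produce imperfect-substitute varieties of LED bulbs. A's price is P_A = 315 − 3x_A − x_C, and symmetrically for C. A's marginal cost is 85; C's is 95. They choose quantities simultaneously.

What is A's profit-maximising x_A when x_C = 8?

Firm A's profit: π = x_A(315 − 3x_A − x_C) − 85x_A.
∂π/∂x_A = 230 − 6x_A − x_C = 0 ⇒ x_A = 115/3 − (1/6)x_C.
At x_C = 8: x_A = 115/3 − (1/6)·8 = 37.

37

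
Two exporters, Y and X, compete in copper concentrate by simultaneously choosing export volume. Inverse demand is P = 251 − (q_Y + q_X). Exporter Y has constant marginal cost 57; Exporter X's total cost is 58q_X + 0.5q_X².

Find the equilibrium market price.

Exporter Y's profit: π = q_Y(251 − (q_Y + q_X)) − 57q_Y.
∂π/∂q_Y = 194 − 2q_Y − q_X = 0, so q_Y = 97 − 0.5q_X.
For X: ∂π/∂q_X = 193 − 3q_X − q_Y = 0 ⇒ q_X = 193/3 − (1/3)q_Y.
Solving the two reaction functions simultaneously: (1 − (−0.5)(−1/3))q_Y = 97 − 0.5·(193/3), so (5/6)q_Y = 389/6 and q_Y = 77.8.
Then q_X = 193/3 − (1/3)·77.8 = 38.4.
Equilibrium price: P = 251 − 116.2 = 134.8.

134.8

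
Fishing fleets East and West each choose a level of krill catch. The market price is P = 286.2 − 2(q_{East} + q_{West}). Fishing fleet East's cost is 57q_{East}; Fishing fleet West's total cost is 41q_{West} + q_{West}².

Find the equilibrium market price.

145.48

Fishing fleet East's profit: π = q_{East}(286.2 − 2(q_{East} + q_{West})) − 57q_{East}.
∂π/∂q_{East} = 229.2 − 4q_{East} − 2q_{West} = 0, so q_{East} = 57.3 − 0.5q_{West}.
For West: ∂π/∂q_{West} = 245.2 − 6q_{West} − 2q_{East} = 0 ⇒ q_{West} = 613/15 − (1/3)q_{East}.
Substituting the second reaction function into the first: q_{East} = 57.3 − 0.5(613/15 − (1/3)q_{East}), which gives (5/6)q_{East} = 553/15 ⇒ q_{East} = 44.24.
Then q_{West} = 613/15 − (1/3)·44.24 = 26.12.
Equilibrium price: P = 286.2 − 2·70.36 = 145.48.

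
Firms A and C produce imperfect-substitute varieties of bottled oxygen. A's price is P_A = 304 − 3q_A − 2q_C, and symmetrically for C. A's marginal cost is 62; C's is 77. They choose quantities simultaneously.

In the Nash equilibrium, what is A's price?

Firm A's profit: π = q_A(304 − 3q_A − 2q_C) − 62q_A.
∂π/∂q_A = 242 − 6q_A − 2q_C = 0 ⇒ q_A = 121/3 − (1/3)q_C.
Similarly q_C = 227/6 − (1/3)q_A.
Substituting the second reaction function into the first: q_A = 121/3 − (1/3)(227/6 − (1/3)q_A), which gives (8/9)q_A = 499/18 ⇒ q_A = 31.1875.
Then q_C = 227/6 − (1/3)·31.1875 = 27.4375.
P_A = 304 − 3·31.1875 − 2·27.4375 = 155.5625.

155.5625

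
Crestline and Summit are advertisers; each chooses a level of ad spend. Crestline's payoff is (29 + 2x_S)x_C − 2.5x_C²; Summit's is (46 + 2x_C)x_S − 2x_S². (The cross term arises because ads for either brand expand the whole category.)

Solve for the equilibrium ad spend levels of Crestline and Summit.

Expanding Crestline's payoff: 29x_C + 2x_Sx_C − 2.5x_C².
∂π/∂x_C = 29 + 2x_S − 5x_C = 0, so x_C = 5.8 + 0.4x_S.
Likewise for Summit: x_S = 11.5 + 0.5x_C.
Substituting the second reaction function into the first: x_C = 5.8 + 0.4(11.5 + 0.5x_C), which gives 0.8x_C = 10.4 ⇒ x_C = 13.
Then x_S = 11.5 + 0.5·13 = 18.

13, 18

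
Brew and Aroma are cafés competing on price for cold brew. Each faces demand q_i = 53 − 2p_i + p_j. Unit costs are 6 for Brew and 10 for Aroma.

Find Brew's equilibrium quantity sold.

32.4

Brew's profit: π = (p_{Brew} − 6)(53 − 2p_{Brew} + p_{Aroma}).
∂π/∂p_{Brew} = 65 − 4p_{Brew} + p_{Aroma} = 0 ⇒ p_{Brew} = 16.25 + 0.25p_{Aroma}.
Similarly p_{Aroma} = 18.25 + 0.25p_{Brew}.
Solving the two reaction functions simultaneously: (1 − (0.25)(0.25))p_{Brew} = 16.25 + 0.25·18.25, so 0.9375p_{Brew} = 20.8125 and p_{Brew} = 22.2.
Then p_{Aroma} = 18.25 + 0.25·22.2 = 23.8.
q_{Brew} = 53 − 2·22.2 + 23.8 = 32.4.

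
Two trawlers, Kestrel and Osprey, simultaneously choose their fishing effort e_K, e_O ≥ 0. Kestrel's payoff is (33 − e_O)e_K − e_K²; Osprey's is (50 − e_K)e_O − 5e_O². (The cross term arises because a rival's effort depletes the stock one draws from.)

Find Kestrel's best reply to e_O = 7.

13

Expanding Kestrel's payoff: 33e_K − e_Oe_K − e_K².
∂π/∂e_K = 33 − e_O − 2e_K = 0, so e_K = 16.5 − 0.5e_O.
At e_O = 7: e_K = 16.5 − 0.5·7 = 13.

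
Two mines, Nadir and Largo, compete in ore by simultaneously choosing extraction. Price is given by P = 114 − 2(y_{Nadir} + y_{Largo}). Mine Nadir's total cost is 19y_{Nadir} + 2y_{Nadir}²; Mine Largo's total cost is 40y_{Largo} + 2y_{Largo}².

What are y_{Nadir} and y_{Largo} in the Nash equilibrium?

Mine Nadir's profit: π = y_{Nadir}(114 − 2(y_{Nadir} + y_{Largo})) − 19y_{Nadir} − 2y_{Nadir}².
∂π/∂y_{Nadir} = 95 − 8y_{Nadir} − 2y_{Largo} = 0, so y_{Nadir} = 11.875 − 0.25y_{Largo}.
By the same steps for Largo: y_{Largo} = 9.25 − 0.25y_{Nadir}.
Plugging y_{Largo} into Nadir's best response: y_{Nadir} = 11.875 − 0.25(9.25 − 0.25y_{Nadir}) ⇒ 0.9375y_{Nadir} = 9.5625, so y_{Nadir} = 10.2.
Then y_{Largo} = 9.25 − 0.25·10.2 = 6.7.

10.2, 6.7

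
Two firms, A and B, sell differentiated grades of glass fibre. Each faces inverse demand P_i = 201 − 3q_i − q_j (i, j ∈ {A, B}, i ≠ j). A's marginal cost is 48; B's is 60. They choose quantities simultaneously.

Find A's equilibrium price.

Firm A's profit: π = q_A(201 − 3q_A − q_B) − 48q_A.
∂π/∂q_A = 153 − 6q_A − q_B = 0 ⇒ q_A = 25.5 − (1/6)q_B.
Similarly q_B = 23.5 − (1/6)q_A.
Solving the two reaction functions simultaneously: (1 − (−1/6)(−1/6))q_A = 25.5 − (1/6)·23.5, so (35/36)q_A = 259/12 and q_A = 22.2.
Then q_B = 23.5 − (1/6)·22.2 = 19.8.
P_A = 201 − 3·22.2 − 19.8 = 114.6.

114.6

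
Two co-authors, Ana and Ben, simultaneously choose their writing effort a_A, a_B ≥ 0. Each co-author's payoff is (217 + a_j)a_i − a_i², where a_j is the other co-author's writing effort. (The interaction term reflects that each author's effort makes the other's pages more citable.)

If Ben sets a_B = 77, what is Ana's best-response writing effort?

147

Ana's payoff is (217 + a_B)a_A − a_A².
∂π/∂a_A = 217 + a_B − 2a_A = 0, so a_A = 108.5 + 0.5a_B.
At a_B = 77: a_A = 108.5 + 0.5·77 = 147.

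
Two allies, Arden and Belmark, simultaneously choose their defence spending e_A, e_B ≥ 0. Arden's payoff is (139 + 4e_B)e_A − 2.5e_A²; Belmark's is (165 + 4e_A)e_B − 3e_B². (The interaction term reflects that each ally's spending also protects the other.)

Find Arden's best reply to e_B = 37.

57.4

Expanding Arden's payoff: 139e_A + 4e_Be_A − 2.5e_A².
∂π/∂e_A = 139 + 4e_B − 5e_A = 0, so e_A = 27.8 + 0.8e_B.
At e_B = 37: e_A = 27.8 + 0.8·37 = 57.4.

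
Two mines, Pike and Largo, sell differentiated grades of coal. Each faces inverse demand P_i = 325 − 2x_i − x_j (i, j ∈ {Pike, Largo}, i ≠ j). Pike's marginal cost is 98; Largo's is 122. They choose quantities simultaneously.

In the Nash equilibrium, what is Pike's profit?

4418

Mine Pike's profit: π = x_{Pike}(325 − 2x_{Pike} − x_{Largo}) − 98x_{Pike}.
∂π/∂x_{Pike} = 227 − 4x_{Pike} − x_{Largo} = 0 ⇒ x_{Pike} = 56.75 − 0.25x_{Largo}.
Similarly x_{Largo} = 50.75 − 0.25x_{Pike}.
Substituting the second reaction function into the first: x_{Pike} = 56.75 − 0.25(50.75 − 0.25x_{Pike}), which gives 0.9375x_{Pike} = 44.0625 ⇒ x_{Pike} = 47.
Then x_{Largo} = 50.75 − 0.25·47 = 39.
P_{Pike} = 325 − 2·47 − 39 = 192.
Profit = (192 − 98)·47 = 4418.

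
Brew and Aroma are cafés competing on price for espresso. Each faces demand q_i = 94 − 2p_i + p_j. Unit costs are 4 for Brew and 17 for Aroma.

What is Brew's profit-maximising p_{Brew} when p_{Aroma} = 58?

40

Brew's profit: π = (p_{Brew} − 4)(94 − 2p_{Brew} + p_{Aroma}).
∂π/∂p_{Brew} = 102 − 4p_{Brew} + p_{Aroma} = 0 ⇒ p_{Brew} = 25.5 + 0.25p_{Aroma}.
At p_{Aroma} = 58: p_{Brew} = 25.5 + 0.25·58 = 40.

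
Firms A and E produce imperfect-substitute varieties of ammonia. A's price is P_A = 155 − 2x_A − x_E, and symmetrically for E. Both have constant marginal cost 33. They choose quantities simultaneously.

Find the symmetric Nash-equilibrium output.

Firm A's profit: π = x_A(155 − 2x_A − x_E) − 33x_A.
∂π/∂x_A = 122 − 4x_A − x_E = 0 ⇒ x_A = 30.5 − 0.25x_E.
Setting x_A = x_E in the reaction function: x_A = 30.5 − 0.25x_A, so x_A = 30.5 / 1.25 = 24.4.

24.4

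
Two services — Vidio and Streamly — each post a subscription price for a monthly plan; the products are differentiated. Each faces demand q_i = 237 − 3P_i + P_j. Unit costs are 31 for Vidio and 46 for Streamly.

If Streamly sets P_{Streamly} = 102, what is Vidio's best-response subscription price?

72

Vidio's profit: π = (P_{Vidio} − 31)(237 − 3P_{Vidio} + P_{Streamly}).
∂π/∂P_{Vidio} = 330 − 6P_{Vidio} + P_{Streamly} = 0 ⇒ P_{Vidio} = 55 + (1/6)P_{Streamly}.
At P_{Streamly} = 102: P_{Vidio} = 55 + (1/6)·102 = 72.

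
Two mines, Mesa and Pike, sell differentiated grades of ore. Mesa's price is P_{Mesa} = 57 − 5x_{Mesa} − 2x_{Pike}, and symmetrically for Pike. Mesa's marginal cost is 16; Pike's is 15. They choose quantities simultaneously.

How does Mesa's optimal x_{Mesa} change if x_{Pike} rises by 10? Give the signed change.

-2

Mine Mesa's profit: π = x_{Mesa}(57 − 5x_{Mesa} − 2x_{Pike}) − 16x_{Mesa}.
∂π/∂x_{Mesa} = 41 − 10x_{Mesa} − 2x_{Pike} = 0 ⇒ x_{Mesa} = 4.1 − 0.2x_{Pike}.
The reaction-function slope is −0.2, so a 10-unit rise in x_{Pike} moves x_{Mesa} by −0.2 × 10 = −2. Mesa's best response falls — the actions are strategic substitutes.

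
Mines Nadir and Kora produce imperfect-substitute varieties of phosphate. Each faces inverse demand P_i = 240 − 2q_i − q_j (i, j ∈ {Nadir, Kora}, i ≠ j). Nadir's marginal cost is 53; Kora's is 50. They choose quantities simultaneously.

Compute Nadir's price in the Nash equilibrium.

127.4

Mine Nadir's profit: π = q_{Nadir}(240 − 2q_{Nadir} − q_{Kora}) − 53q_{Nadir}.
∂π/∂q_{Nadir} = 187 − 4q_{Nadir} − q_{Kora} = 0 ⇒ q_{Nadir} = 46.75 − 0.25q_{Kora}.
Similarly q_{Kora} = 47.5 − 0.25q_{Nadir}.
Substituting the second reaction function into the first: q_{Nadir} = 46.75 − 0.25(47.5 − 0.25q_{Nadir}), which gives 0.9375q_{Nadir} = 34.875 ⇒ q_{Nadir} = 37.2.
Then q_{Kora} = 47.5 − 0.25·37.2 = 38.2.
P_{Nadir} = 240 − 2·37.2 − 38.2 = 127.4.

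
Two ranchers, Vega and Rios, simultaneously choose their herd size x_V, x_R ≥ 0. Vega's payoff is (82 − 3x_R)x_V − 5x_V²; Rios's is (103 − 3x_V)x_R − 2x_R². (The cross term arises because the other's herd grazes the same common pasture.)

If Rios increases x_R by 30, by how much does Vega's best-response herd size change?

-9

Expanding Vega's payoff: 82x_V − 3x_Rx_V − 5x_V².
∂π/∂x_V = 82 − 3x_R − 10x_V = 0, so x_V = 8.2 − 0.3x_R.
The reaction-function slope is −0.3, so a 30-unit rise in x_R moves x_V by −0.3 × 30 = −9. Vega's best response falls — the actions are strategic substitutes.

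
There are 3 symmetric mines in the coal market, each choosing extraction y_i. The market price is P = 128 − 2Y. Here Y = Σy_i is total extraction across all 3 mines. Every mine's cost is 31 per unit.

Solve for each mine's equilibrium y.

12.125

A representative mine's profit is π_i = y_i(128 − 2Y) − 31y_i, with Y = y_i + Σ_{j≠i} y_j.
First-order condition: 97 − 4y_i − 2Σ_{j≠i} y_j = 0.
Imposing symmetry (y_j = y for all j) turns Σ_{j≠i} y_j into 2y, so 97 = 8y and y = 12.125.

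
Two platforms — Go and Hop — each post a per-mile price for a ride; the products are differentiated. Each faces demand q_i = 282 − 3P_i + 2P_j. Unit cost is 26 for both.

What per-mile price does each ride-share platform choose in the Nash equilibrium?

Go's profit: π = (P_{Go} − 26)(282 − 3P_{Go} + 2P_{Hop}).
∂π/∂P_{Go} = 360 − 6P_{Go} + 2P_{Hop} = 0 ⇒ P_{Go} = 60 + (1/3)P_{Hop}.
The game is symmetric, so in equilibrium P_{Hop} = P_{Go}: the reaction function gives (2/3)P_{Go} = 60, hence P_{Go} = 90.

90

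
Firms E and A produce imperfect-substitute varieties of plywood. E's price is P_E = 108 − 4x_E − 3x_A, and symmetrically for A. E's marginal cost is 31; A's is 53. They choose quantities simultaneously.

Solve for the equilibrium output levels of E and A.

Firm E's profit: π = x_E(108 − 4x_E − 3x_A) − 31x_E.
∂π/∂x_E = 77 − 8x_E − 3x_A = 0 ⇒ x_E = 9.625 − 0.375x_A.
Similarly x_A = 6.875 − 0.375x_E.
Solving the two reaction functions simultaneously: (1 − (−0.375)(−0.375))x_E = 9.625 − 0.375·6.875, so (55/64)x_E = 451/64 and x_E = 8.2.
Then x_A = 6.875 − 0.375·8.2 = 3.8.

8.2, 3.8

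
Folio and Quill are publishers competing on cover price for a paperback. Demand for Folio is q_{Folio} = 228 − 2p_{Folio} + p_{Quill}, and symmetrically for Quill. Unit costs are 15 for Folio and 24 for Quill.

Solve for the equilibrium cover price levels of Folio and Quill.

87.2, 90.8

Folio's profit: π = (p_{Folio} − 15)(228 − 2p_{Folio} + p_{Quill}).
∂π/∂p_{Folio} = 258 − 4p_{Folio} + p_{Quill} = 0 ⇒ p_{Folio} = 64.5 + 0.25p_{Quill}.
Similarly p_{Quill} = 69 + 0.25p_{Folio}.
Substituting the second reaction function into the first: p_{Folio} = 64.5 + 0.25(69 + 0.25p_{Folio}), which gives 0.9375p_{Folio} = 81.75 ⇒ p_{Folio} = 87.2.
Then p_{Quill} = 69 + 0.25·87.2 = 90.8.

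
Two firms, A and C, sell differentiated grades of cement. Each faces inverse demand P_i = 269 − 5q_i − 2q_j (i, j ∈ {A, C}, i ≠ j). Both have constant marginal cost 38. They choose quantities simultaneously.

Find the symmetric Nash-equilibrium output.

19.25

Firm A's profit: π = q_A(269 − 5q_A − 2q_C) − 38q_A.
∂π/∂q_A = 231 − 10q_A − 2q_C = 0 ⇒ q_A = 23.1 − 0.2q_C.
By symmetry q_C = q_A; substituting into the reaction function, 1.2q_A = 23.1 and q_A = 19.25.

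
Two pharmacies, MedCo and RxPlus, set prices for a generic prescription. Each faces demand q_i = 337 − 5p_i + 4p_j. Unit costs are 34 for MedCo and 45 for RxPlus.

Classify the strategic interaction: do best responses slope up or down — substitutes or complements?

MedCo's profit: π = (p_{MedCo} − 34)(337 − 5p_{MedCo} + 4p_{RxPlus}).
∂π/∂p_{MedCo} = 507 − 10p_{MedCo} + 4p_{RxPlus} = 0 ⇒ p_{MedCo} = 50.7 + 0.4p_{RxPlus}.
The best-response slope dp_{MedCo}/dp_{RxPlus} = 0.4 > 0: the reaction function is upward-sloping, so the choices are strategic complements.

strategic complements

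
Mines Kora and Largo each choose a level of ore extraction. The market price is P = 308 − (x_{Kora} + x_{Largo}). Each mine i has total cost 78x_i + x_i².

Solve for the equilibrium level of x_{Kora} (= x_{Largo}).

46

Mine Kora's profit: π = x_{Kora}(308 − (x_{Kora} + x_{Largo})) − 78x_{Kora} − x_{Kora}².
∂π/∂x_{Kora} = 230 − 4x_{Kora} − x_{Largo} = 0, so x_{Kora} = 57.5 − 0.25x_{Largo}.
The game is symmetric, so in equilibrium x_{Largo} = x_{Kora}: the reaction function gives 1.25x_{Kora} = 57.5, hence x_{Kora} = 46.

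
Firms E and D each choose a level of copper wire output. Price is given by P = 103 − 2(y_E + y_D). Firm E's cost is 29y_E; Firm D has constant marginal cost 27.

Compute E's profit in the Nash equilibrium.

288

Firm E's profit: π = y_E(103 − 2(y_E + y_D)) − 29y_E.
∂π/∂y_E = 74 − 4y_E − 2y_D = 0, so y_E = 18.5 − 0.5y_D.
By the same steps for D: y_D = 19 − 0.5y_E.
Plugging y_D into E's best response: y_E = 18.5 − 0.5(19 − 0.5y_E) ⇒ 0.75y_E = 9, so y_E = 12.
Then y_D = 19 − 0.5·12 = 13.
Price P = 103 − 2·25 = 53.
E's profit: (53 − 29)·12 = 288.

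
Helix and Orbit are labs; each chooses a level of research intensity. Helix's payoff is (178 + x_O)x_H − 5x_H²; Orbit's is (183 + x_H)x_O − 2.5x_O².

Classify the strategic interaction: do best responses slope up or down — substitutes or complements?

Expanding Helix's payoff: 178x_H + x_Ox_H − 5x_H².
∂π/∂x_H = 178 + x_O − 10x_H = 0, so x_H = 17.8 + 0.1x_O.
The best-response slope dx_H/dx_O = 0.1 > 0: the reaction function is upward-sloping, so the choices are strategic complements.

strategic complements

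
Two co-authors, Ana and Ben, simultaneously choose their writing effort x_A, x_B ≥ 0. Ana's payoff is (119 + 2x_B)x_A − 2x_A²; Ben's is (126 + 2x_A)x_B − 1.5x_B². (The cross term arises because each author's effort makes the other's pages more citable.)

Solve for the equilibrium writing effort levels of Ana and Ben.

76.125, 92.75

Expanding Ana's payoff: 119x_A + 2x_Bx_A − 2x_A².
∂π/∂x_A = 119 + 2x_B − 4x_A = 0, so x_A = 29.75 + 0.5x_B.
Likewise for Ben: x_B = 42 + (2/3)x_A.
Substituting the second reaction function into the first: x_A = 29.75 + 0.5(42 + (2/3)x_A), which gives (2/3)x_A = 50.75 ⇒ x_A = 76.125.
Then x_B = 42 + (2/3)·76.125 = 92.75.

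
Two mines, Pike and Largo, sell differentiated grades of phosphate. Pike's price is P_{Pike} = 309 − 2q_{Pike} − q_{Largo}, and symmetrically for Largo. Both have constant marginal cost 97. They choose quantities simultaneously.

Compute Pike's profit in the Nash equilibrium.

Mine Pike's profit: π = q_{Pike}(309 − 2q_{Pike} − q_{Largo}) − 97q_{Pike}.
∂π/∂q_{Pike} = 212 − 4q_{Pike} − q_{Largo} = 0 ⇒ q_{Pike} = 53 − 0.25q_{Largo}.
By symmetry q_{Largo} = q_{Pike}; substituting into the reaction function, 1.25q_{Pike} = 53 and q_{Pike} = 42.4.
P_{Pike} = 309 − 2·42.4 − 42.4 = 181.8.
Profit = (181.8 − 97)·42.4 = 3595.52.

3595.52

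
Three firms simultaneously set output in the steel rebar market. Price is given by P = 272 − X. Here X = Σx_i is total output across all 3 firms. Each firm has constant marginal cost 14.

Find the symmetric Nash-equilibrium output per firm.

A representative firm's profit is π_i = x_i(272 − X) − 14x_i, with X = x_i + Σ_{j≠i} x_j.
First-order condition: 258 − 2x_i − Σ_{j≠i} x_j = 0.
With identical firms, set every x_j = x: then 258 − 2x − 2x = 0, i.e. x = 258/4 = 64.5.

64.5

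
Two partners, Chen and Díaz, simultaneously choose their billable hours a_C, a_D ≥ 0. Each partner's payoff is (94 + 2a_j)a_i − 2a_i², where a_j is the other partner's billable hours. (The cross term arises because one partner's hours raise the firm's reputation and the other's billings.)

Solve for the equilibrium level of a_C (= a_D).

47

Chen's payoff is (94 + 2a_D)a_C − 2a_C².
∂π/∂a_C = 94 + 2a_D − 4a_C = 0, so a_C = 23.5 + 0.5a_D.
Setting a_C = a_D in the reaction function: a_C = 23.5 + 0.5a_C, so a_C = 23.5 / 0.5 = 47.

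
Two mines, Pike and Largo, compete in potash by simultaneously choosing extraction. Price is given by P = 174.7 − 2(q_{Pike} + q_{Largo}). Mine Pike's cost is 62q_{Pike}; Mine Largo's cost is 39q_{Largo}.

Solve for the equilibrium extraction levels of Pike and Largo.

Mine Pike's profit: π = q_{Pike}(174.7 − 2(q_{Pike} + q_{Largo})) − 62q_{Pike}.
∂π/∂q_{Pike} = 112.7 − 4q_{Pike} − 2q_{Largo} = 0, so q_{Pike} = 28.175 − 0.5q_{Largo}.
By the same steps for Largo: q_{Largo} = 33.925 − 0.5q_{Pike}.
Substituting the second reaction function into the first: q_{Pike} = 28.175 − 0.5(33.925 − 0.5q_{Pike}), which gives 0.75q_{Pike} = 11.2125 ⇒ q_{Pike} = 14.95.
Then q_{Largo} = 33.925 − 0.5·14.95 = 26.45.

14.95, 26.45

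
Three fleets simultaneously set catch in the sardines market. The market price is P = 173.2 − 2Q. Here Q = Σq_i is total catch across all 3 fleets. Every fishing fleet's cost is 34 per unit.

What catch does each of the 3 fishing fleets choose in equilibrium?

17.4

A representative fishing fleet's profit is π_i = q_i(173.2 − 2Q) − 34q_i, with Q = q_i + Σ_{j≠i} q_j.
First-order condition: 139.2 − 4q_i − 2Σ_{j≠i} q_j = 0.
Imposing symmetry (q_j = q for all j) turns Σ_{j≠i} q_j into 2q, so 139.2 = 8q and q = 17.4.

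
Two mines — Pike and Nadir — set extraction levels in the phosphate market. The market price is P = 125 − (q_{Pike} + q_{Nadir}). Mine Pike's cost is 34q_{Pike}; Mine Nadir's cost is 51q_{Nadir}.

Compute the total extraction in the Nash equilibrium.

55

Mine Pike's profit: π = q_{Pike}(125 − (q_{Pike} + q_{Nadir})) − 34q_{Pike}.
∂π/∂q_{Pike} = 91 − 2q_{Pike} − q_{Nadir} = 0, so q_{Pike} = 45.5 − 0.5q_{Nadir}.
By the same steps for Nadir: q_{Nadir} = 37 − 0.5q_{Pike}.
Substituting the second reaction function into the first: q_{Pike} = 45.5 − 0.5(37 − 0.5q_{Pike}), which gives 0.75q_{Pike} = 27 ⇒ q_{Pike} = 36.
Then q_{Nadir} = 37 − 0.5·36 = 19.
Total extraction: 36 + 19 = 55.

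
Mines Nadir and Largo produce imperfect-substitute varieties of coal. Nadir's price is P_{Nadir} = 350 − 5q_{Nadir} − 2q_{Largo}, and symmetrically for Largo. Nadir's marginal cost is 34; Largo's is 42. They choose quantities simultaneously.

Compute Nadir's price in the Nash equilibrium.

166.5

Mine Nadir's profit: π = q_{Nadir}(350 − 5q_{Nadir} − 2q_{Largo}) − 34q_{Nadir}.
∂π/∂q_{Nadir} = 316 − 10q_{Nadir} − 2q_{Largo} = 0 ⇒ q_{Nadir} = 31.6 − 0.2q_{Largo}.
Similarly q_{Largo} = 30.8 − 0.2q_{Nadir}.
Solving the two reaction functions simultaneously: (1 − (−0.2)(−0.2))q_{Nadir} = 31.6 − 0.2·30.8, so 0.96q_{Nadir} = 25.44 and q_{Nadir} = 26.5.
Then q_{Largo} = 30.8 − 0.2·26.5 = 25.5.
P_{Nadir} = 350 − 5·26.5 − 2·25.5 = 166.5.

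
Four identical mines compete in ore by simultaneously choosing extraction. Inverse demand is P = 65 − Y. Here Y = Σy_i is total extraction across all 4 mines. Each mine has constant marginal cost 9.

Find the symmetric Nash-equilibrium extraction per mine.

A representative mine's profit is π_i = y_i(65 − Y) − 9y_i, with Y = y_i + Σ_{j≠i} y_j.
First-order condition: 56 − 2y_i − Σ_{j≠i} y_j = 0.
In a symmetric equilibrium every mine chooses the same y, so Σ_{j≠i} y_j = 3y. The condition becomes 56 − 5y = 0, giving y = 56/5 = 11.2.

11.2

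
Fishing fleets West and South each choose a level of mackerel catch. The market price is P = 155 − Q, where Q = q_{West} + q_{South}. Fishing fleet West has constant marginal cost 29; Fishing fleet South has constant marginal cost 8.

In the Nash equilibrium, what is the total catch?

91

Fishing fleet West's profit: π = q_{West}(155 − (q_{West} + q_{South})) − 29q_{West}.
∂π/∂q_{West} = 126 − 2q_{West} − q_{South} = 0, so q_{West} = 63 − 0.5q_{South}.
By the same steps for South: q_{South} = 73.5 − 0.5q_{West}.
Solving the two reaction functions simultaneously: (1 − (−0.5)(−0.5))q_{West} = 63 − 0.5·73.5, so 0.75q_{West} = 26.25 and q_{West} = 35.
Then q_{South} = 73.5 − 0.5·35 = 56.
Total catch: 35 + 56 = 91.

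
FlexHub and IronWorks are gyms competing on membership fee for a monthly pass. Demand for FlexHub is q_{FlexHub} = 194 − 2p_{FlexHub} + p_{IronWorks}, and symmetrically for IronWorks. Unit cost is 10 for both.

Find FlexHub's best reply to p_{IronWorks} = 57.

FlexHub's profit: π = (p_{FlexHub} − 10)(194 − 2p_{FlexHub} + p_{IronWorks}).
∂π/∂p_{FlexHub} = 214 − 4p_{FlexHub} + p_{IronWorks} = 0 ⇒ p_{FlexHub} = 53.5 + 0.25p_{IronWorks}.
At p_{IronWorks} = 57: p_{FlexHub} = 53.5 + 0.25·57 = 67.75.

67.75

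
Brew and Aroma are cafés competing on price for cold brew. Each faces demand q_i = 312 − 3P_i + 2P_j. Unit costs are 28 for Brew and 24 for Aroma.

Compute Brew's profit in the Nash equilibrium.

Brew's profit: π = (P_{Brew} − 28)(312 − 3P_{Brew} + 2P_{Aroma}).
∂π/∂P_{Brew} = 396 − 6P_{Brew} + 2P_{Aroma} = 0 ⇒ P_{Brew} = 66 + (1/3)P_{Aroma}.
Similarly P_{Aroma} = 64 + (1/3)P_{Brew}.
Plugging P_{Aroma} into Brew's best response: P_{Brew} = 66 + (1/3)(64 + (1/3)P_{Brew}) ⇒ (8/9)P_{Brew} = 262/3, so P_{Brew} = 98.25.
Then P_{Aroma} = 64 + (1/3)·98.25 = 96.75.
q_{Brew} = 312 − 3·98.25 + 2·96.75 = 210.75.
Profit = (98.25 − 28)·210.75 = 14805.1875.

14805.1875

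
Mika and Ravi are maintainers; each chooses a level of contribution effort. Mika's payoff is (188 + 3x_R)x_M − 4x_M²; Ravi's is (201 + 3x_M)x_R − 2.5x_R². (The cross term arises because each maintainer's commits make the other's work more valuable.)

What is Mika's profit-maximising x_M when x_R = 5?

Expanding Mika's payoff: 188x_M + 3x_Rx_M − 4x_M².
∂π/∂x_M = 188 + 3x_R − 8x_M = 0, so x_M = 23.5 + 0.375x_R.
At x_R = 5: x_M = 23.5 + 0.375·5 = 25.375.

25.375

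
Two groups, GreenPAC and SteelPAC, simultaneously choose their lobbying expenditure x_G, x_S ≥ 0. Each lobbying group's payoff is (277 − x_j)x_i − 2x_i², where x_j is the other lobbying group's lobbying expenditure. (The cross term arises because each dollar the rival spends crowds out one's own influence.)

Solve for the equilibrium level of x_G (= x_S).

GreenPAC's payoff is (277 − x_S)x_G − 2x_G².
∂π/∂x_G = 277 − x_S − 4x_G = 0, so x_G = 69.25 − 0.25x_S.
By symmetry x_S = x_G; substituting into the reaction function, 1.25x_G = 69.25 and x_G = 55.4.

55.4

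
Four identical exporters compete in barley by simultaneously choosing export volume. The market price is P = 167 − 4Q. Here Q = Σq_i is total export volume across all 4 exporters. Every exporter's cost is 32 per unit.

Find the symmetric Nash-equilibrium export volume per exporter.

6.75

A representative exporter's profit is π_i = q_i(167 − 4Q) − 32q_i, with Q = q_i + Σ_{j≠i} q_j.
First-order condition: 135 − 8q_i − 4Σ_{j≠i} q_j = 0.
In a symmetric equilibrium every exporter chooses the same q, so Σ_{j≠i} q_j = 3q. The condition becomes 135 − 20q = 0, giving q = 135/20 = 6.75.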